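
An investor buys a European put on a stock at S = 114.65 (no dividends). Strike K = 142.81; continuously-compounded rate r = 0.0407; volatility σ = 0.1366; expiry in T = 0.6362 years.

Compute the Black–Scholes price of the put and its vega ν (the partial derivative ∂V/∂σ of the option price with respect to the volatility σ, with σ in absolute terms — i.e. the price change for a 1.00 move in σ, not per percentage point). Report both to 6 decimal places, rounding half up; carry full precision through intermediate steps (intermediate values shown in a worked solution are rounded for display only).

σ√T = 0.1366·√0.6362 = 0.108955
d₁ = (ln(S/K) + (r+σ²/2)T) / (σ√T) = (ln(114.65/142.81) + (0.0407+0.1366²/2)·0.6362) / 0.108955 = (-0.219631 + 0.031829) / 0.108955 = -1.723665
d₂ = d₁ − σ√T = -1.723665 − 0.108955 = -1.832620
e^{−rT} = e^{−0.0407·0.6362} = 0.974439
N(−d₁) = 0.957616,  N(−d₂) = 0.966570
Put price V = K·e^{−rT}·N(−d₂) − S·N(−d₁) = 134.507597 − 109.790659 = 24.716938
φ(d₁) = (1/√(2π))·e^{−d₁²/2} = 0.090315
ν = S·φ(d₁)·√T = 8.259080

price = 24.716938
ν = 8.259080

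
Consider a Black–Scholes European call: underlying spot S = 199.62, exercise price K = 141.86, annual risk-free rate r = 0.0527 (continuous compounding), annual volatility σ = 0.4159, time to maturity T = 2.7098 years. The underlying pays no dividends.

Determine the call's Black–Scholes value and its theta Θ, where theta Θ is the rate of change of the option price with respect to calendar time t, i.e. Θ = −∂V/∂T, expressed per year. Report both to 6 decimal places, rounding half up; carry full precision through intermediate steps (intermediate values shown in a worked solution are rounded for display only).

price = 91.278347
Θ = -9.962256

σ√T = 0.4159·√2.7098 = 0.684633
d₁ = (ln(S/K) + (r+σ²/2)T) / (σ√T) = (ln(199.62/141.86) + (0.0527+0.4159²/2)·2.7098) / 0.684633 = (0.341575 + 0.377167) / 0.684633 = 1.049822
d₂ = d₁ − σ√T = 1.049822 − 0.684633 = 0.365189
e^{−rT} = e^{−0.0527·2.7098} = 0.866922
N(d₁) = 0.853100,  N(d₂) = 0.642515
Call price V = S·N(d₁) − K·e^{−rT}·N(d₂) = 170.295821 − 79.017474 = 91.278347
φ(d₁) = (1/√(2π))·e^{−d₁²/2} = 0.229925
Θ = −S·φ(d₁)·σ/(2√T) − r·K·e^{−rT}·N(d₂) = −5.798035 − 4.164221 = -9.962256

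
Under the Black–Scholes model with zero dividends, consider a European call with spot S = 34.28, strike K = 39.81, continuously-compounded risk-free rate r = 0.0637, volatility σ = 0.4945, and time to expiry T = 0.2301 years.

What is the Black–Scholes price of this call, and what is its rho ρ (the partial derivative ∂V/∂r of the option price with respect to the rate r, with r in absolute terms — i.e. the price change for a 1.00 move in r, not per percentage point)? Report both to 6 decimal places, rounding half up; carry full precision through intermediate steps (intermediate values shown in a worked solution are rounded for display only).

σ√T = 0.4945·√0.2301 = 0.237205
d₁ = (ln(S/K) + (r+σ²/2)T) / (σ√T) = (ln(34.28/39.81) + (0.0637+0.4945²/2)·0.2301) / 0.237205 = (-0.149556 + 0.042791) / 0.237205 = -0.450097
d₂ = d₁ − σ√T = -0.450097 − 0.237205 = -0.687303
e^{−rT} = e^{−0.0637·0.2301} = 0.985450
N(d₁) = 0.326320,  N(d₂) = 0.245946
Call price V = S·N(d₁) − K·e^{−rT}·N(d₂) = 11.186257 − 9.648647 = 1.537610
ρ = K·T·e^{−rT}·N(d₂) = 2.220154

price = 1.537610
ρ = 2.220154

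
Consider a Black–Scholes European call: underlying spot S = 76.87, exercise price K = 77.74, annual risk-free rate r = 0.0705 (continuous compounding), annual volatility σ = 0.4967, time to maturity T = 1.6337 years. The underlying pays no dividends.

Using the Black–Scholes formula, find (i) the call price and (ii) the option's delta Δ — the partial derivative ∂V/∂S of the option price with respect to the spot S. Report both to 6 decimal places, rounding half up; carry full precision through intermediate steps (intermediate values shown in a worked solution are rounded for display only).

price = 22.230818
Δ = 0.684785

σ√T = 0.4967·√1.6337 = 0.634863
d₁ = (ln(S/K) + (r+σ²/2)T) / (σ√T) = (ln(76.87/77.74) + (0.0705+0.4967²/2)·1.6337) / 0.634863 = (-0.011254 + 0.316702) / 0.634863 = 0.481123
d₂ = d₁ − σ√T = 0.481123 − 0.634863 = -0.153740
e^{−rT} = e^{−0.0705·1.6337} = 0.891209
N(d₁) = 0.684785,  N(d₂) = 0.438907
Call price V = S·N(d₁) − K·e^{−rT}·N(d₂) = 52.639458 − 30.408641 = 22.230818
Δ = N(d₁) = 0.684785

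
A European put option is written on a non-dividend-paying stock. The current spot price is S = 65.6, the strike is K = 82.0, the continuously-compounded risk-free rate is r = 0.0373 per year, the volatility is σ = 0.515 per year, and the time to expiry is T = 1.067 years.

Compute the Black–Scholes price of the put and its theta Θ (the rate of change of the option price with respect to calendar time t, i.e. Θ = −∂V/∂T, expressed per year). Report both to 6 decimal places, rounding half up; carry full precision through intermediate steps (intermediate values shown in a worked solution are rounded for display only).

σ√T = 0.515·√1.067 = 0.531973
d₁ = (ln(S/K) + (r+σ²/2)T) / (σ√T) = (ln(65.6/82.0) + (0.0373+0.515²/2)·1.067) / 0.531973 = (-0.223144 + 0.181297) / 0.531973 = -0.078664
d₂ = d₁ − σ√T = -0.078664 − 0.531973 = -0.610636
e^{−rT} = e^{−0.0373·1.067} = 0.960982
N(−d₁) = 0.531350,  N(−d₂) = 0.729280
Put price V = K·e^{−rT}·N(−d₂) − S·N(−d₁) = 57.467664 − 34.856554 = 22.611109
φ(d₁) = (1/√(2π))·e^{−d₁²/2} = 0.397710
Θ = −S·φ(d₁)·σ/(2√T) + r·K·e^{−rT}·N(−d₂) = −6.503771 + 2.143544 = -4.360227

price = 22.611109
Θ = -4.360227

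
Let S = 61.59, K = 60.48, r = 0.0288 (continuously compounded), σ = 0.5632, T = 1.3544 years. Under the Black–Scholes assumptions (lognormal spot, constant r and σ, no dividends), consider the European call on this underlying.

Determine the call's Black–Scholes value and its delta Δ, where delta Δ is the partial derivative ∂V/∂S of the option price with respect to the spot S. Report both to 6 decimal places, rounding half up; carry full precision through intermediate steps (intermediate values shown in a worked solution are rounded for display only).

σ√T = 0.5632·√1.3544 = 0.655445
d₁ = (ln(S/K) + (r+σ²/2)T) / (σ√T) = (ln(61.59/60.48) + (0.0288+0.5632²/2)·1.3544) / 0.655445 = (0.018187 + 0.253811) / 0.655445 = 0.414981
d₂ = d₁ − σ√T = 0.414981 − 0.655445 = -0.240463
e^{−rT} = e^{−0.0288·1.3544} = 0.961744
N(d₁) = 0.660922,  N(d₂) = 0.404986
Call price V = S·N(d₁) − K·e^{−rT}·N(d₂) = 40.706202 − 23.556508 = 17.149695
Δ = N(d₁) = 0.660922

price = 17.149695
Δ = 0.660922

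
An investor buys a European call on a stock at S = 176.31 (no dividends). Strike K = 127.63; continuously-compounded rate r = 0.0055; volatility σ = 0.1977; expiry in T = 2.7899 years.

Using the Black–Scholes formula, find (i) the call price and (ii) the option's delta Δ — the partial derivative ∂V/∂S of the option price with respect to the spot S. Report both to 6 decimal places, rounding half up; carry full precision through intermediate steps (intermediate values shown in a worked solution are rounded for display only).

price = 54.494280
Δ = 0.882986

σ√T = 0.1977·√2.7899 = 0.330218
d₁ = (ln(S/K) + (r+σ²/2)T) / (σ√T) = (ln(176.31/127.63) + (0.0055+0.1977²/2)·2.7899) / 0.330218 = (0.323108 + 0.069866) / 0.330218 = 1.190046
d₂ = d₁ − σ√T = 1.190046 − 0.330218 = 0.859828
e^{−rT} = e^{−0.0055·2.7899} = 0.984773
N(d₁) = 0.882986,  N(d₂) = 0.805058
Call price V = S·N(d₁) − K·e^{−rT}·N(d₂) = 155.679234 − 101.184954 = 54.494280
Δ = N(d₁) = 0.882986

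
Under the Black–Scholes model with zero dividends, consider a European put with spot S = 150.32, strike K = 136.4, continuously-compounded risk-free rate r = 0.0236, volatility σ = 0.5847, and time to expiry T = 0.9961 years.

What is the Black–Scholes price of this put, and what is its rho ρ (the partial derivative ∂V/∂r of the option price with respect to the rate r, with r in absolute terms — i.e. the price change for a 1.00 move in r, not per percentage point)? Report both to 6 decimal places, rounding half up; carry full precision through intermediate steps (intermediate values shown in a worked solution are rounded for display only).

price = 24.672227
ρ = -70.849168

σ√T = 0.5847·√0.9961 = 0.583559
d₁ = (ln(S/K) + (r+σ²/2)T) / (σ√T) = (ln(150.32/136.4) + (0.0236+0.5847²/2)·0.9961) / 0.583559 = (0.097175 + 0.193778) / 0.583559 = 0.498584
d₂ = d₁ − σ√T = 0.498584 − 0.583559 = -0.084975
e^{−rT} = e^{−0.0236·0.9961} = 0.976766
N(−d₁) = 0.309036,  N(−d₂) = 0.533859
Put price V = K·e^{−rT}·N(−d₂) − S·N(−d₁) = 71.126562 − 46.454335 = 24.672227
ρ = −K·T·e^{−rT}·N(−d₂) = -70.849168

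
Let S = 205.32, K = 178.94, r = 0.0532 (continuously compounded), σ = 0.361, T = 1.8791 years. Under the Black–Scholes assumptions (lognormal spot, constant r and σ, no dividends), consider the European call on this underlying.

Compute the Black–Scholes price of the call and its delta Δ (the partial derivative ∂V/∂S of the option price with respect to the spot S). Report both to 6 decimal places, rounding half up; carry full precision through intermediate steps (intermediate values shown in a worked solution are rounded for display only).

price = 61.534597
Δ = 0.766491

σ√T = 0.361·√1.8791 = 0.494860
d₁ = (ln(S/K) + (r+σ²/2)T) / (σ√T) = (ln(205.32/178.94) + (0.0532+0.361²/2)·1.8791) / 0.494860 = (0.137519 + 0.222411) / 0.494860 = 0.727338
d₂ = d₁ − σ√T = 0.727338 − 0.494860 = 0.232478
e^{−rT} = e^{−0.0532·1.8791} = 0.904866
N(d₁) = 0.766491,  N(d₂) = 0.591917
Call price V = S·N(d₁) − K·e^{−rT}·N(d₂) = 157.375848 − 95.841251 = 61.534597
Δ = N(d₁) = 0.766491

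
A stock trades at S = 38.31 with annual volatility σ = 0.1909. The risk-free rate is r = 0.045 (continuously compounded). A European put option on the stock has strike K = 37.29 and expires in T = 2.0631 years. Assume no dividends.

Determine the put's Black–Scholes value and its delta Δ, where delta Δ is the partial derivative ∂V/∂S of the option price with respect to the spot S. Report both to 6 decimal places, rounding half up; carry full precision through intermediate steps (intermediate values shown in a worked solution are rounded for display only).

σ√T = 0.1909·√2.0631 = 0.274199
d₁ = (ln(S/K) + (r+σ²/2)T) / (σ√T) = (ln(38.31/37.29) + (0.045+0.1909²/2)·2.0631) / 0.274199 = (0.026986 + 0.130432) / 0.274199 = 0.574100
d₂ = d₁ − σ√T = 0.574100 − 0.274199 = 0.299901
e^{−rT} = e^{−0.045·2.0631} = 0.911340
N(−d₁) = 0.282950,  N(−d₂) = 0.382126
Put price V = K·e^{−rT}·N(−d₂) − S·N(−d₁) = 12.986123 − 10.839811 = 2.146312
Δ = −N(−d₁) = -0.282950

price = 2.146312
Δ = -0.282950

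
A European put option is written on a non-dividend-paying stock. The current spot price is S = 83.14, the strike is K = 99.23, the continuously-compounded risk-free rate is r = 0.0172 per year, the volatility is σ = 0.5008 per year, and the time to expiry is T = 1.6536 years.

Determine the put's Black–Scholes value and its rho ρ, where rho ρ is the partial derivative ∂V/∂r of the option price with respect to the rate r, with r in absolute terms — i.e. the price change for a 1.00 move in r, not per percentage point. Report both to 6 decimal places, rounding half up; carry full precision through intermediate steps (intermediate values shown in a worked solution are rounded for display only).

σ√T = 0.5008·√1.6536 = 0.643991
d₁ = (ln(S/K) + (r+σ²/2)T) / (σ√T) = (ln(83.14/99.23) + (0.0172+0.5008²/2)·1.6536) / 0.643991 = (-0.176914 + 0.235804) / 0.643991 = 0.091445
d₂ = d₁ − σ√T = 0.091445 − 0.643991 = -0.552546
e^{−rT} = e^{−0.0172·1.6536} = 0.971959
N(−d₁) = 0.463570,  N(−d₂) = 0.709713
Put price V = K·e^{−rT}·N(−d₂) − S·N(−d₁) = 68.450008 − 38.541183 = 29.908824
ρ = −K·T·e^{−rT}·N(−d₂) = -113.188932

price = 29.908824
ρ = -113.188932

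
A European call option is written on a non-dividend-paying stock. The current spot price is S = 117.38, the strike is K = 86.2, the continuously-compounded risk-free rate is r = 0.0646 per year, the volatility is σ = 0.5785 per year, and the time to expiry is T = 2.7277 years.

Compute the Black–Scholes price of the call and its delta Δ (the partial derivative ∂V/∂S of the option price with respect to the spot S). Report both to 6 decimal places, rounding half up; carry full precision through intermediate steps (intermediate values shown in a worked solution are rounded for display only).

σ√T = 0.5785·√2.7277 = 0.955436
d₁ = (ln(S/K) + (r+σ²/2)T) / (σ√T) = (ln(117.38/86.2) + (0.0646+0.5785²/2)·2.7277) / 0.955436 = (0.308746 + 0.632639) / 0.955436 = 0.985293
d₂ = d₁ − σ√T = 0.985293 − 0.955436 = 0.029857
e^{−rT} = e^{−0.0646·2.7277} = 0.838442
N(d₁) = 0.837760,  N(d₂) = 0.511910
Call price V = S·N(d₁) − K·e^{−rT}·N(d₂) = 98.336269 − 36.997613 = 61.338656
Δ = N(d₁) = 0.837760

price = 61.338656
Δ = 0.837760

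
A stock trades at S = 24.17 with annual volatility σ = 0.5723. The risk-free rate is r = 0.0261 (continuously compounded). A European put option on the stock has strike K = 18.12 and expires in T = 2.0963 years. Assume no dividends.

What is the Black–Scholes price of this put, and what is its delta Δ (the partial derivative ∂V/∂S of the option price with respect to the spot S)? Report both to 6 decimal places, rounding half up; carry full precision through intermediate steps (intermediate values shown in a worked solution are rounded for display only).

σ√T = 0.5723·√2.0963 = 0.828611
d₁ = (ln(S/K) + (r+σ²/2)T) / (σ√T) = (ln(24.17/18.12) + (0.0261+0.5723²/2)·2.0963) / 0.828611 = (0.288096 + 0.398011) / 0.828611 = 0.828021
d₂ = d₁ − σ√T = 0.828021 − 0.828611 = -0.000589
e^{−rT} = e^{−0.0261·2.0963} = 0.946756
N(−d₁) = 0.203829,  N(−d₂) = 0.500235
Put price V = K·e^{−rT}·N(−d₂) − S·N(−d₁) = 8.581647 − 4.926553 = 3.655094
Δ = −N(−d₁) = -0.203829

price = 3.655094
Δ = -0.203829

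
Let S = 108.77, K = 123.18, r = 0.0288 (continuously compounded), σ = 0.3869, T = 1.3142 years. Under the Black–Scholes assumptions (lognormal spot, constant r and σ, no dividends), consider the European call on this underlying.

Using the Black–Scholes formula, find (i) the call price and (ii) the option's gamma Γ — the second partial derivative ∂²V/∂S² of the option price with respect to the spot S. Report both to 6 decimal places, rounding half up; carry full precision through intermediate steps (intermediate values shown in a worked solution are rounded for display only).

price = 15.407681
Γ = 0.008266

σ√T = 0.3869·√1.3142 = 0.443537
d₁ = (ln(S/K) + (r+σ²/2)T) / (σ√T) = (ln(108.77/123.18) + (0.0288+0.3869²/2)·1.3142) / 0.443537 = (-0.124411 + 0.136211) / 0.443537 = 0.026605
d₂ = d₁ − σ√T = 0.026605 − 0.443537 = -0.416932
e^{−rT} = e^{−0.0288·1.3142} = 0.962858
N(d₁) = 0.510613,  N(d₂) = 0.338364
Call price V = S·N(d₁) − K·e^{−rT}·N(d₂) = 55.539322 − 40.131641 = 15.407681
φ(d₁) = (1/√(2π))·e^{−d₁²/2} = 0.398801
Γ = φ(d₁) / (S·σ·√T) = 0.008266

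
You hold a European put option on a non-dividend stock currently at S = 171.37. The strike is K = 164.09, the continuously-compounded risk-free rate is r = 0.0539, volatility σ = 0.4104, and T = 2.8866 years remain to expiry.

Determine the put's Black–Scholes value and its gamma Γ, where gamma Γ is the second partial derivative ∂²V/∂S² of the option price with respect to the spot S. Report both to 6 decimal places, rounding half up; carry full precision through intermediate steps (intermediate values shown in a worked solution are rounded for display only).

price = 28.688693
Γ = 0.002731

σ√T = 0.4104·√2.8866 = 0.697269
d₁ = (ln(S/K) + (r+σ²/2)T) / (σ√T) = (ln(171.37/164.09) + (0.0539+0.4104²/2)·2.8866) / 0.697269 = (0.043410 + 0.398680) / 0.697269 = 0.634030
d₂ = d₁ − σ√T = 0.634030 − 0.697269 = -0.063239
e^{−rT} = e^{−0.0539·2.8866} = 0.855912
N(−d₁) = 0.263031,  N(−d₂) = 0.525212
Put price V = K·e^{−rT}·N(−d₂) − S·N(−d₁) = 73.764232 − 45.075538 = 28.688693
φ(d₁) = (1/√(2π))·e^{−d₁²/2} = 0.326301
Γ = φ(d₁) / (S·σ·√T) = 0.002731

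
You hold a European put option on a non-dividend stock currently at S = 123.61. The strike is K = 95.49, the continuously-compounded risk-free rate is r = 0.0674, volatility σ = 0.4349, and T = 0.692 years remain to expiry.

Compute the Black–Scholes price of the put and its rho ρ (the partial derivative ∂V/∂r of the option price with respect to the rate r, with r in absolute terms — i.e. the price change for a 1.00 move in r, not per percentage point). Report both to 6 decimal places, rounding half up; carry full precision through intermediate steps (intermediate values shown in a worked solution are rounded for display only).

price = 4.239255
ρ = -16.028848

σ√T = 0.4349·√0.692 = 0.361778
d₁ = (ln(S/K) + (r+σ²/2)T) / (σ√T) = (ln(123.61/95.49) + (0.0674+0.4349²/2)·0.692) / 0.361778 = (0.258110 + 0.112083) / 0.361778 = 1.023258
d₂ = d₁ − σ√T = 1.023258 − 0.361778 = 0.661480
e^{−rT} = e^{−0.0674·0.692} = 0.954430
N(−d₁) = 0.153093,  N(−d₂) = 0.254152
Put price V = K·e^{−rT}·N(−d₂) − S·N(−d₁) = 23.163075 − 18.923820 = 4.239255
ρ = −K·T·e^{−rT}·N(−d₂) = -16.028848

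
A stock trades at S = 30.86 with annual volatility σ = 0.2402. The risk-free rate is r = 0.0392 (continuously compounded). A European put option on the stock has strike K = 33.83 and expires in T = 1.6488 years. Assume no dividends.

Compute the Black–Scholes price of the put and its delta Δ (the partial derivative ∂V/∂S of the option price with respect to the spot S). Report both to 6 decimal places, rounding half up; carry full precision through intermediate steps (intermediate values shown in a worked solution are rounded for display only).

price = 4.275603
Δ = -0.473748

σ√T = 0.2402·√1.6488 = 0.308430
d₁ = (ln(S/K) + (r+σ²/2)T) / (σ√T) = (ln(30.86/33.83) + (0.0392+0.2402²/2)·1.6488) / 0.308430 = (-0.091887 + 0.112198) / 0.308430 = 0.065851
d₂ = d₁ − σ√T = 0.065851 − 0.308430 = -0.242579
e^{−rT} = e^{−0.0392·1.6488} = 0.937411
N(−d₁) = 0.473748,  N(−d₂) = 0.595834
Put price V = K·e^{−rT}·N(−d₂) − S·N(−d₁) = 18.895474 − 14.619870 = 4.275603
Δ = −N(−d₁) = -0.473748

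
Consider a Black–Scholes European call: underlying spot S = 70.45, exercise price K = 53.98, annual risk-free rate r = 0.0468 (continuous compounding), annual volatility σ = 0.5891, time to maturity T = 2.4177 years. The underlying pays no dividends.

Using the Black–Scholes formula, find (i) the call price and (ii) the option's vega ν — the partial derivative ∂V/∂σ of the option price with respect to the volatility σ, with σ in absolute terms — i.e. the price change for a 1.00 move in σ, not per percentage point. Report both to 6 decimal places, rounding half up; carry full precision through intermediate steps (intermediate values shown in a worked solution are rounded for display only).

price = 33.694606
ν = 29.873678

σ√T = 0.5891·√2.4177 = 0.915989
d₁ = (ln(S/K) + (r+σ²/2)T) / (σ√T) = (ln(70.45/53.98) + (0.0468+0.5891²/2)·2.4177) / 0.915989 = (0.266290 + 0.532666) / 0.915989 = 0.872233
d₂ = d₁ − σ√T = 0.872233 − 0.915989 = -0.043756
e^{−rT} = e^{−0.0468·2.4177} = 0.893018
N(d₁) = 0.808459,  N(d₂) = 0.482550
Call price V = S·N(d₁) − K·e^{−rT}·N(d₂) = 56.955964 − 23.261357 = 33.694606
φ(d₁) = (1/√(2π))·e^{−d₁²/2} = 0.272713
ν = S·φ(d₁)·√T = 29.873678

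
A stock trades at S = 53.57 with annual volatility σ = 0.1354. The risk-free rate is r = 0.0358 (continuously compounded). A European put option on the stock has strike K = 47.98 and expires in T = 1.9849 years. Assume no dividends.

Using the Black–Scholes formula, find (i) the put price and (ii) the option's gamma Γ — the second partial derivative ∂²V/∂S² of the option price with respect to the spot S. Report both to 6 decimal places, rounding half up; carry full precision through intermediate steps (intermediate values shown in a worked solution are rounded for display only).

σ√T = 0.1354·√1.9849 = 0.190760
d₁ = (ln(S/K) + (r+σ²/2)T) / (σ√T) = (ln(53.57/47.98) + (0.0358+0.1354²/2)·1.9849) / 0.190760 = (0.110205 + 0.089254) / 0.190760 = 1.045601
d₂ = d₁ − σ√T = 1.045601 − 0.190760 = 0.854841
e^{−rT} = e^{−0.0358·1.9849} = 0.931407
N(−d₁) = 0.147873,  N(−d₂) = 0.196320
Put price V = K·e^{−rT}·N(−d₂) − S·N(−d₁) = 8.773310 − 7.921540 = 0.851770
φ(d₁) = (1/√(2π))·e^{−d₁²/2} = 0.230944
Γ = φ(d₁) / (S·σ·√T) = 0.022599

price = 0.851770
Γ = 0.022599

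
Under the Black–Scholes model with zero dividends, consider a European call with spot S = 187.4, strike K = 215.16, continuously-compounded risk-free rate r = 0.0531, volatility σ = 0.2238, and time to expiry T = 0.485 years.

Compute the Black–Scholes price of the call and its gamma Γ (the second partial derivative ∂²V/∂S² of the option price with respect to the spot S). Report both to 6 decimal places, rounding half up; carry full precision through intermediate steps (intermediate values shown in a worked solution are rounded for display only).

σ√T = 0.2238·√0.485 = 0.155859
d₁ = (ln(S/K) + (r+σ²/2)T) / (σ√T) = (ln(187.4/215.16) + (0.0531+0.2238²/2)·0.485) / 0.155859 = (-0.138137 + 0.037899) / 0.155859 = -0.643128
d₂ = d₁ − σ√T = -0.643128 − 0.155859 = -0.798987
e^{−rT} = e^{−0.0531·0.485} = 0.974575
N(d₁) = 0.260070,  N(d₂) = 0.212149
Call price V = S·N(d₁) − K·e^{−rT}·N(d₂) = 48.737203 − 44.485445 = 4.251758
φ(d₁) = (1/√(2π))·e^{−d₁²/2} = 0.324411
Γ = φ(d₁) / (S·σ·√T) = 0.011107

price = 4.251758
Γ = 0.011107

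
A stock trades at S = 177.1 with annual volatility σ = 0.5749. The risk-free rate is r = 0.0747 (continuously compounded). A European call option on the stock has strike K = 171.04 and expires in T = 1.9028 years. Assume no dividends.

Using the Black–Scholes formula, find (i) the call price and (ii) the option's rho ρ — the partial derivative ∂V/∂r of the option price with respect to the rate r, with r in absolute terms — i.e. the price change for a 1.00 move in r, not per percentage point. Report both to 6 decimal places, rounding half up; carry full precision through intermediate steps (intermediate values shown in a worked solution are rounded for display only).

price = 65.705656
ρ = 121.735628

σ√T = 0.5749·√1.9028 = 0.793029
d₁ = (ln(S/K) + (r+σ²/2)T) / (σ√T) = (ln(177.1/171.04) + (0.0747+0.5749²/2)·1.9028) / 0.793029 = (0.034817 + 0.456586) / 0.793029 = 0.619654
d₂ = d₁ − σ√T = 0.619654 − 0.793029 = -0.173375
e^{−rT} = e^{−0.0747·1.9028} = 0.867501
N(d₁) = 0.732257,  N(d₂) = 0.431179
Call price V = S·N(d₁) − K·e^{−rT}·N(d₂) = 129.682757 − 63.977101 = 65.705656
ρ = K·T·e^{−rT}·N(d₂) = 121.735628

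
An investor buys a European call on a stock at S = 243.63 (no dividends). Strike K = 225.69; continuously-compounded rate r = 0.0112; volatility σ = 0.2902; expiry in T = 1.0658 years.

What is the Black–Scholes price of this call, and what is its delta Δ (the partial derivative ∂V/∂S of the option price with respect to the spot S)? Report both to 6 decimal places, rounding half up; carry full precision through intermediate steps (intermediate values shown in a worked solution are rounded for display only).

price = 39.283388
Δ = 0.671821

σ√T = 0.2902·√1.0658 = 0.299595
d₁ = (ln(S/K) + (r+σ²/2)T) / (σ√T) = (ln(243.63/225.69) + (0.0112+0.2902²/2)·1.0658) / 0.299595 = (0.076488 + 0.056816) / 0.299595 = 0.444947
d₂ = d₁ − σ√T = 0.444947 − 0.299595 = 0.145351
e^{−rT} = e^{−0.0112·1.0658} = 0.988134
N(d₁) = 0.671821,  N(d₂) = 0.557783
Call price V = S·N(d₁) − K·e^{−rT}·N(d₂) = 163.675708 − 124.392320 = 39.283388
Δ = N(d₁) = 0.671821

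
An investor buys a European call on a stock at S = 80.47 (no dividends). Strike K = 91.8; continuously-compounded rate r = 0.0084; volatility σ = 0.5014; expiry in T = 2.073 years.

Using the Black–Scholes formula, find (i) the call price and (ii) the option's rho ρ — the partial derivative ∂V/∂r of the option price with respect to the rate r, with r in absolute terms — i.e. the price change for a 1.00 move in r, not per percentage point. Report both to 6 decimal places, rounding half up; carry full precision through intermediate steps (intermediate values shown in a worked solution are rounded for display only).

σ√T = 0.5014·√2.073 = 0.721912
d₁ = (ln(S/K) + (r+σ²/2)T) / (σ√T) = (ln(80.47/91.8) + (0.0084+0.5014²/2)·2.073) / 0.721912 = (-0.131728 + 0.277991) / 0.721912 = 0.202606
d₂ = d₁ − σ√T = 0.202606 − 0.721912 = -0.519306
e^{−rT} = e^{−0.0084·2.073} = 0.982738
N(d₁) = 0.580278,  N(d₂) = 0.301774
Call price V = S·N(d₁) − K·e^{−rT}·N(d₂) = 46.695005 − 27.224614 = 19.470391
ρ = K·T·e^{−rT}·N(d₂) = 56.436625

price = 19.470391
ρ = 56.436625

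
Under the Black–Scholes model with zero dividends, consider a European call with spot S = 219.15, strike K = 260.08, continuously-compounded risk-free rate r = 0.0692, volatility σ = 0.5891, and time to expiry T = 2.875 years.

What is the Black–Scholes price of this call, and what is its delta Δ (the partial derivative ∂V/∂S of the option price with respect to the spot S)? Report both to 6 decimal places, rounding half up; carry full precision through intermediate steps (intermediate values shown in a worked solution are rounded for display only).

price = 85.709470
Δ = 0.700967

σ√T = 0.5891·√2.875 = 0.998868
d₁ = (ln(S/K) + (r+σ²/2)T) / (σ√T) = (ln(219.15/260.08) + (0.0692+0.5891²/2)·2.875) / 0.998868 = (-0.171233 + 0.697818) / 0.998868 = 0.527182
d₂ = d₁ − σ√T = 0.527182 − 0.998868 = -0.471685
e^{−rT} = e^{−0.0692·2.875} = 0.819591
N(d₁) = 0.700967,  N(d₂) = 0.318576
Call price V = S·N(d₁) − K·e^{−rT}·N(d₂) = 153.616816 − 67.907346 = 85.709470
Δ = N(d₁) = 0.700967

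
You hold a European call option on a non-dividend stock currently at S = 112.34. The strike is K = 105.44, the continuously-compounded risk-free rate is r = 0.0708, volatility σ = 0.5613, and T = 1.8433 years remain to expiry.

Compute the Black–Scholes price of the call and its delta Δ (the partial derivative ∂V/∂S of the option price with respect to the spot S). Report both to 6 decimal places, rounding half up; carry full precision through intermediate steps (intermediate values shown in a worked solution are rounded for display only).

price = 41.235353
Δ = 0.737437

σ√T = 0.5613·√1.8433 = 0.762067
d₁ = (ln(S/K) + (r+σ²/2)T) / (σ√T) = (ln(112.34/105.44) + (0.0708+0.5613²/2)·1.8433) / 0.762067 = (0.063388 + 0.420879) / 0.762067 = 0.635465
d₂ = d₁ − σ√T = 0.635465 − 0.762067 = -0.126602
e^{−rT} = e^{−0.0708·1.8433} = 0.877652
N(d₁) = 0.737437,  N(d₂) = 0.449628
Call price V = S·N(d₁) − K·e^{−rT}·N(d₂) = 82.843703 − 41.608350 = 41.235353
Δ = N(d₁) = 0.737437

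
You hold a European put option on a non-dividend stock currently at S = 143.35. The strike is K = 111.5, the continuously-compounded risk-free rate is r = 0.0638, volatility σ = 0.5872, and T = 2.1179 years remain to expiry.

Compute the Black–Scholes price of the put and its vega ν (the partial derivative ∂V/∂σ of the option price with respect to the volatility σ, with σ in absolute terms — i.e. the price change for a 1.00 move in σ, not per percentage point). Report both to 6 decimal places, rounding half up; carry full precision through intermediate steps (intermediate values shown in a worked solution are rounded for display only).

price = 20.560203
ν = 56.535411

σ√T = 0.5872·√2.1179 = 0.854553
d₁ = (ln(S/K) + (r+σ²/2)T) / (σ√T) = (ln(143.35/111.5) + (0.0638+0.5872²/2)·2.1179) / 0.854553 = (0.251265 + 0.500252) / 0.854553 = 0.879427
d₂ = d₁ − σ√T = 0.879427 − 0.854553 = 0.024875
e^{−rT} = e^{−0.0638·2.1179} = 0.873609
N(−d₁) = 0.189585,  N(−d₂) = 0.490078
Put price V = K·e^{−rT}·N(−d₂) − S·N(−d₁) = 47.737196 − 27.176992 = 20.560203
φ(d₁) = (1/√(2π))·e^{−d₁²/2} = 0.271001
ν = S·φ(d₁)·√T = 56.535411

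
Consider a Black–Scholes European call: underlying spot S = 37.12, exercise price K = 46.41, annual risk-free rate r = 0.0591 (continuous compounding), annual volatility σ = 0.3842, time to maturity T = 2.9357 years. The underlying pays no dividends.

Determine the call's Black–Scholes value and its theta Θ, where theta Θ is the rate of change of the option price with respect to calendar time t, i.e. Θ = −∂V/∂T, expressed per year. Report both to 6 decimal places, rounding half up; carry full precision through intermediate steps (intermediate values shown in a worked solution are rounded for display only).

σ√T = 0.3842·√2.9357 = 0.658284
d₁ = (ln(S/K) + (r+σ²/2)T) / (σ√T) = (ln(37.12/46.41) + (0.0591+0.3842²/2)·2.9357) / 0.658284 = (-0.223359 + 0.390169) / 0.658284 = 0.253401
d₂ = d₁ − σ√T = 0.253401 − 0.658284 = -0.404883
e^{−rT} = e^{−0.0591·2.9357} = 0.840717
N(d₁) = 0.600021,  N(d₂) = 0.342782
Call price V = S·N(d₁) − K·e^{−rT}·N(d₂) = 22.272770 − 13.374551 = 8.898219
φ(d₁) = (1/√(2π))·e^{−d₁²/2} = 0.386337
Θ = −S·φ(d₁)·σ/(2√T) − r·K·e^{−rT}·N(d₂) = −1.607852 − 0.790436 = -2.398288

price = 8.898219
Θ = -2.398288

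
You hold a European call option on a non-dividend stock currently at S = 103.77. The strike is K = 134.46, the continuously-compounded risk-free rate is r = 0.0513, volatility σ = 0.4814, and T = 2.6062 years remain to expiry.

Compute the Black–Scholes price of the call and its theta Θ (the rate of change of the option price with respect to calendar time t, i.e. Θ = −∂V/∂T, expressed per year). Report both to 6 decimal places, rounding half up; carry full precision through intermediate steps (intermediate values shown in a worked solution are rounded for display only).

price = 26.958778
Θ = -7.772260

σ√T = 0.4814·√2.6062 = 0.777159
d₁ = (ln(S/K) + (r+σ²/2)T) / (σ√T) = (ln(103.77/134.46) + (0.0513+0.4814²/2)·2.6062) / 0.777159 = (-0.259090 + 0.435686) / 0.777159 = 0.227233
d₂ = d₁ − σ√T = 0.227233 − 0.777159 = -0.549926
e^{−rT} = e^{−0.0513·2.6062} = 0.874854
N(d₁) = 0.589879,  N(d₂) = 0.291185
Call price V = S·N(d₁) − K·e^{−rT}·N(d₂) = 61.211723 − 34.252945 = 26.958778
φ(d₁) = (1/√(2π))·e^{−d₁²/2} = 0.388774
Θ = −S·φ(d₁)·σ/(2√T) − r·K·e^{−rT}·N(d₂) = −6.015084 − 1.757176 = -7.772260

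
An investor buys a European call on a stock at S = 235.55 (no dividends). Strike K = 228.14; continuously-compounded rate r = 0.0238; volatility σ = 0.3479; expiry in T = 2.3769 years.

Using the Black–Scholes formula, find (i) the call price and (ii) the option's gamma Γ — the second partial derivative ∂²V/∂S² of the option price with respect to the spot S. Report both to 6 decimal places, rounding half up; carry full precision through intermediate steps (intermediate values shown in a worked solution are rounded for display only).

σ√T = 0.3479·√2.3769 = 0.536364
d₁ = (ln(S/K) + (r+σ²/2)T) / (σ√T) = (ln(235.55/228.14) + (0.0238+0.3479²/2)·2.3769) / 0.536364 = (0.031964 + 0.200414) / 0.536364 = 0.433245
d₂ = d₁ − σ√T = 0.433245 − 0.536364 = -0.103119
e^{−rT} = e^{−0.0238·2.3769} = 0.945000
N(d₁) = 0.667582,  N(d₂) = 0.458934
Call price V = S·N(d₁) − K·e^{−rT}·N(d₂) = 157.248868 − 98.942700 = 58.306169
φ(d₁) = (1/√(2π))·e^{−d₁²/2} = 0.363204
Γ = φ(d₁) / (S·σ·√T) = 0.002875

price = 58.306169
Γ = 0.002875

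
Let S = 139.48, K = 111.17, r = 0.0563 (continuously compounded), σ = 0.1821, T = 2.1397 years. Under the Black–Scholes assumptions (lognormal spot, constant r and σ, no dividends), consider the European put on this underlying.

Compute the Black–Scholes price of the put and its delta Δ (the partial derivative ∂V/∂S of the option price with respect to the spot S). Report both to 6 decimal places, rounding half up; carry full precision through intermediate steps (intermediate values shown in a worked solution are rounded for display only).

price = 1.401424
Δ = -0.075344

σ√T = 0.1821·√2.1397 = 0.266371
d₁ = (ln(S/K) + (r+σ²/2)T) / (σ√T) = (ln(139.48/111.17) + (0.0563+0.1821²/2)·2.1397) / 0.266371 = (0.226861 + 0.155942) / 0.266371 = 1.437104
d₂ = d₁ − σ√T = 1.437104 − 0.266371 = 1.170734
e^{−rT} = e^{−0.0563·2.1397} = 0.886508
N(−d₁) = 0.075344,  N(−d₂) = 0.120853
Put price V = K·e^{−rT}·N(−d₂) − S·N(−d₁) = 11.910430 − 10.509005 = 1.401424
Δ = −N(−d₁) = -0.075344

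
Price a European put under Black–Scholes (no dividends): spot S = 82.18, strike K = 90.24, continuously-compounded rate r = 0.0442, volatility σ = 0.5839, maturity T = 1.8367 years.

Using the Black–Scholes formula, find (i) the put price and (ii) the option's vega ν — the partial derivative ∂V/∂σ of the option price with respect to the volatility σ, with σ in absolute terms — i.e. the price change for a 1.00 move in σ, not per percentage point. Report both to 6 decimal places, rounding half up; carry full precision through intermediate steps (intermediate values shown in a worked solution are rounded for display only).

σ√T = 0.5839·√1.8367 = 0.791330
d₁ = (ln(S/K) + (r+σ²/2)T) / (σ√T) = (ln(82.18/90.24) + (0.0442+0.5839²/2)·1.8367) / 0.791330 = (-0.093561 + 0.394284) / 0.791330 = 0.380022
d₂ = d₁ − σ√T = 0.380022 − 0.791330 = -0.411308
e^{−rT} = e^{−0.0442·1.8367} = 0.922026
N(−d₁) = 0.351965,  N(−d₂) = 0.659577
Put price V = K·e^{−rT}·N(−d₂) − S·N(−d₁) = 54.879149 − 28.924444 = 25.954705
φ(d₁) = (1/√(2π))·e^{−d₁²/2} = 0.371151
ν = S·φ(d₁)·√T = 41.336682

price = 25.954705
ν = 41.336682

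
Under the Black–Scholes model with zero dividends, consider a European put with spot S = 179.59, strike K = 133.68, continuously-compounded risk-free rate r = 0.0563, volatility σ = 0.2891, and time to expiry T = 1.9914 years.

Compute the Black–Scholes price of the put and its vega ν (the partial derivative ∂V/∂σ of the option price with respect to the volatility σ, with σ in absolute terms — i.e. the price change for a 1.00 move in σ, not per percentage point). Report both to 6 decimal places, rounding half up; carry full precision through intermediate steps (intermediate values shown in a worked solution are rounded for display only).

price = 4.928584
ν = 49.068290

σ√T = 0.2891·√1.9914 = 0.407969
d₁ = (ln(S/K) + (r+σ²/2)T) / (σ√T) = (ln(179.59/133.68) + (0.0563+0.2891²/2)·1.9914) / 0.407969 = (0.295228 + 0.195335) / 0.407969 = 1.202451
d₂ = d₁ − σ√T = 1.202451 − 0.407969 = 0.794482
e^{−rT} = e^{−0.0563·1.9914} = 0.893941
N(−d₁) = 0.114594,  N(−d₂) = 0.213458
Put price V = K·e^{−rT}·N(−d₂) − S·N(−d₁) = 25.508605 − 20.580021 = 4.928584
φ(d₁) = (1/√(2π))·e^{−d₁²/2} = 0.193615
ν = S·φ(d₁)·√T = 49.068290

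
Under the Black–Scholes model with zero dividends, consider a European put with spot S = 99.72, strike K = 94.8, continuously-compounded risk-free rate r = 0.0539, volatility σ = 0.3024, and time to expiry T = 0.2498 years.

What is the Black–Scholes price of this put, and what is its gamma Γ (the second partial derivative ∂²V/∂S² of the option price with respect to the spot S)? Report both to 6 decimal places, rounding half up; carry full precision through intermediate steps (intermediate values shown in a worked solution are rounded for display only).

σ√T = 0.3024·√0.2498 = 0.151140
d₁ = (ln(S/K) + (r+σ²/2)T) / (σ√T) = (ln(99.72/94.8) + (0.0539+0.3024²/2)·0.2498) / 0.151140 = (0.050597 + 0.024886) / 0.151140 = 0.499424
d₂ = d₁ − σ√T = 0.499424 − 0.151140 = 0.348284
e^{−rT} = e^{−0.0539·0.2498} = 0.986626
N(−d₁) = 0.308740,  N(−d₂) = 0.363813
Put price V = K·e^{−rT}·N(−d₂) − S·N(−d₁) = 34.028248 − 30.787601 = 3.240648
φ(d₁) = (1/√(2π))·e^{−d₁²/2} = 0.352167
Γ = φ(d₁) / (S·σ·√T) = 0.023366

price = 3.240648
Γ = 0.023366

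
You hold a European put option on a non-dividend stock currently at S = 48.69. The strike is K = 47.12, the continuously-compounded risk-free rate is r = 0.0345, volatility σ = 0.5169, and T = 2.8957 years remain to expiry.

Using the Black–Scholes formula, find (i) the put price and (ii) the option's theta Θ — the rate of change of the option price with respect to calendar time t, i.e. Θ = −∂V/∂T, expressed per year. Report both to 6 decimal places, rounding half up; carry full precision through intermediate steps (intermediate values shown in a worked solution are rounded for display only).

price = 12.662258
Θ = -1.575182

σ√T = 0.5169·√2.8957 = 0.879596
d₁ = (ln(S/K) + (r+σ²/2)T) / (σ√T) = (ln(48.69/47.12) + (0.0345+0.5169²/2)·2.8957) / 0.879596 = (0.032776 + 0.486746) / 0.879596 = 0.590638
d₂ = d₁ − σ√T = 0.590638 − 0.879596 = -0.288959
e^{−rT} = e^{−0.0345·2.8957} = 0.904926
N(−d₁) = 0.277382,  N(−d₂) = 0.613693
Put price V = K·e^{−rT}·N(−d₂) − S·N(−d₁) = 26.167972 − 13.505713 = 12.662258
φ(d₁) = (1/√(2π))·e^{−d₁²/2} = 0.335087
Θ = −S·φ(d₁)·σ/(2√T) + r·K·e^{−rT}·N(−d₂) = −2.477977 + 0.902795 = -1.575182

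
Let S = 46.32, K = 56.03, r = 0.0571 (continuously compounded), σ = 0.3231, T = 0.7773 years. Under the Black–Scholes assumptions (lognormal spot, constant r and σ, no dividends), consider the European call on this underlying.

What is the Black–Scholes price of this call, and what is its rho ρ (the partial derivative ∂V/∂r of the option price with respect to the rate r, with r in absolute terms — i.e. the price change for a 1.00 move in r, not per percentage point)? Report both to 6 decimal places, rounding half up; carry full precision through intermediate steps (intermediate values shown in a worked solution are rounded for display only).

price = 2.739692
ρ = 10.678873

σ√T = 0.3231·√0.7773 = 0.284860
d₁ = (ln(S/K) + (r+σ²/2)T) / (σ√T) = (ln(46.32/56.03) + (0.0571+0.3231²/2)·0.7773) / 0.284860 = (-0.190313 + 0.084956) / 0.284860 = -0.369856
d₂ = d₁ − σ√T = -0.369856 − 0.284860 = -0.654715
e^{−rT} = e^{−0.0571·0.7773} = 0.956587
N(d₁) = 0.355745,  N(d₂) = 0.256325
Call price V = S·N(d₁) − K·e^{−rT}·N(d₂) = 16.478110 − 13.738419 = 2.739692
ρ = K·T·e^{−rT}·N(d₂) = 10.678873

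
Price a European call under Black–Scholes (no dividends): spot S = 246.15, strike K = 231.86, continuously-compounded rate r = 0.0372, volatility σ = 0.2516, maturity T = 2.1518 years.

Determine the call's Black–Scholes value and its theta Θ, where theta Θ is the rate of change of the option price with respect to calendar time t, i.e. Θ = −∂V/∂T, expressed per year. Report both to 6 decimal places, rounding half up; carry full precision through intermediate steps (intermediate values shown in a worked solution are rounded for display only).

price = 52.107717
Θ = -11.779742

σ√T = 0.2516·√2.1518 = 0.369072
d₁ = (ln(S/K) + (r+σ²/2)T) / (σ√T) = (ln(246.15/231.86) + (0.0372+0.2516²/2)·2.1518) / 0.369072 = (0.059807 + 0.148154) / 0.369072 = 0.563471
d₂ = d₁ − σ√T = 0.563471 − 0.369072 = 0.194398
e^{−rT} = e^{−0.0372·2.1518} = 0.923073
N(d₁) = 0.713443,  N(d₂) = 0.577068
Call price V = S·N(d₁) − K·e^{−rT}·N(d₂) = 175.613957 − 123.506241 = 52.107717
φ(d₁) = (1/√(2π))·e^{−d₁²/2} = 0.340381
Θ = −S·φ(d₁)·σ/(2√T) − r·K·e^{−rT}·N(d₂) = −7.185309 − 4.594432 = -11.779742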